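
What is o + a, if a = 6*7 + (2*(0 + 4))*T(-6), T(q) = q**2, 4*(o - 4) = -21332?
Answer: -4999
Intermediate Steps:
o = -5329 (o = 4 + (1/4)*(-21332) = 4 - 5333 = -5329)
a = 330 (a = 6*7 + (2*(0 + 4))*(-6)**2 = 42 + (2*4)*36 = 42 + 8*36 = 42 + 288 = 330)
o + a = -5329 + 330 = -4999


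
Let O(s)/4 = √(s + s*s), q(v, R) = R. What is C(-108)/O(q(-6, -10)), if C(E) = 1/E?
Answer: -√10/12960 ≈ -0.00024400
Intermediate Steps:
O(s) = 4*√(s + s²) (O(s) = 4*√(s + s*s) = 4*√(s + s²))
C(-108)/O(q(-6, -10)) = 1/((-108)*((4*√(-10*(1 - 10))))) = -√10/120/108 = -√10/12960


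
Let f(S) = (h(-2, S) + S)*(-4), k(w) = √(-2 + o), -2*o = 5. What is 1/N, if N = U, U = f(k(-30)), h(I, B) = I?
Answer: 1/17 + 3*I*√2/68 ≈ 0.058824 + 0.062392*I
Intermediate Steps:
o = -5/2 (o = -½*5 = -5/2 ≈ -2.5000)
k(w) = 3*I*√2/2 (k(w) = √(-2 - 5/2) = √(-9/2) = 3*I*√2/2)
f(S) = 8 - 4*S (f(S) = (-2 + S)*(-4) = 8 - 4*S)
U = 8 - 6*I*√2 ≈ 8.0 - 8.4853*I
N = 8 - 6*I*√2 ≈ 8.0 - 8.4853*I
1/N = 1/(8 - 6*I*√2)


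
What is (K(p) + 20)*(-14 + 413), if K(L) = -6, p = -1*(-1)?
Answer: 5586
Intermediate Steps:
p = 1
(K(p) + 20)*(-14 + 413) = (-6 + 20)*(-14 + 413) = 14*399 = 5586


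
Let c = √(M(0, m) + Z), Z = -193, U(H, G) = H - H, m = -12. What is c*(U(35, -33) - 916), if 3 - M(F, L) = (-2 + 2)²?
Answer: -916*I*√190 ≈ -12626.0*I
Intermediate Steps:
U(H, G) = 0
M(F, L) = 3 (M(F, L) = 3 - (-2 + 2)² = 3 - 1*0² = 3 - 1*0 = 3 + 0 = 3)
c = I*√190 (c = √(3 - 193) = √(-190) = I*√190 ≈ 13.784*I)
c*(U(35, -33) - 916) = (I*√190)*(0 - 916) = (I*√190)*(-916) = -916*I*√190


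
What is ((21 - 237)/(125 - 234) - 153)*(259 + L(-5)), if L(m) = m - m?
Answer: -4263399/109 ≈ -39114.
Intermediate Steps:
L(m) = 0
((21 - 237)/(125 - 234) - 153)*(259 + L(-5)) = ((21 - 237)/(125 - 234) - 153)*(259 + 0) = (-216/(-109) - 153)*259 = (-216*(-1/109) - 153)*259 = (216/109 - 153)*259 = -16461/109*259 = -4263399/109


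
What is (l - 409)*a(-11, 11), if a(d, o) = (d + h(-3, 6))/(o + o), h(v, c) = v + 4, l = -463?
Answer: 4360/11 ≈ 396.36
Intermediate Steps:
h(v, c) = 4 + v
a(d, o) = (1 + d)/(2*o) (a(d, o) = (d + (4 - 3))/(o + o) = (d + 1)/((2*o)) = (1 + d)*(1/(2*o)) = (1 + d)/(2*o))
(l - 409)*a(-11, 11) = (-463 - 409)*((1/2)*(1 - 11)/11) = -436*(-10)/11 = -872*(-5/11) = 4360/11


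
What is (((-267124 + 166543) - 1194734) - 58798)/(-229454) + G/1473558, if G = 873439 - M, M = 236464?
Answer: 178460042142/28176148111 ≈ 6.3337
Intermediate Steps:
G = 636975 (G = 873439 - 1*236464 = 873439 - 236464 = 636975)
(((-267124 + 166543) - 1194734) - 58798)/(-229454) + G/1473558 = (((-267124 + 166543) - 1194734) - 58798)/(-229454) + 636975/1473558 = ((-100581 - 1194734) - 58798)*(-1/229454) + 636975*(1/1473558) = (-1295315 - 58798)*(-1/229454) + 212325/491186 = -1354113*(-1/229454) + 212325/491186 = 1354113/229454 + 212325/491186 = 178460042142/28176148111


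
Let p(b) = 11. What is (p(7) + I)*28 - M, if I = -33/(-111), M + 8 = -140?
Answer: 17180/37 ≈ 464.32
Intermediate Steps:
M = -148 (M = -8 - 140 = -148)
I = 11/37 (I = -33*(-1/111) = 11/37 ≈ 0.29730)
(p(7) + I)*28 - M = (11 + 11/37)*28 - 1*(-148) = (418/37)*28 + 148 = 11704/37 + 148 = 17180/37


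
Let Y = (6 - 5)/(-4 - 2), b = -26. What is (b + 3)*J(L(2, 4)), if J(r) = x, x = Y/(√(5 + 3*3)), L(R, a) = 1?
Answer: 23*√14/84 ≈ 1.0245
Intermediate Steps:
Y = -⅙ (Y = 1/(-6) = 1*(-⅙) = -⅙ ≈ -0.16667)
x = -√14/84 (x = -1/(6*√(5 + 3*3)) = -1/(6*√(5 + 9)) = -√14/14/6 = -√14/84 ≈ -0.044544)
J(r) = -√14/84
(b + 3)*J(L(2, 4)) = (-26 + 3)*(-√14/84) = -(-23)*√14/84 = 23*√14/84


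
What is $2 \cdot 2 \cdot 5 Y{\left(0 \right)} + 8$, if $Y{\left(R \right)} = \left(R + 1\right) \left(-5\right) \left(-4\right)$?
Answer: $408$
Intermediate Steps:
$Y{\left(R \right)} = 20 + 20 R$ ($Y{\left(R \right)} = \left(1 + R\right) \left(-5\right) \left(-4\right) = \left(-5 - 5 R\right) \left(-4\right) = 20 + 20 R$)
$2 \cdot 2 \cdot 5 Y{\left(0 \right)} + 8 = 2 \cdot 2 \cdot 5 \left(20 + 20 \cdot 0\right) + 8 = 2 \cdot 10 \left(20 + 0\right) + 8 = 20 \cdot 20 + 8 = 400 + 8 = 408$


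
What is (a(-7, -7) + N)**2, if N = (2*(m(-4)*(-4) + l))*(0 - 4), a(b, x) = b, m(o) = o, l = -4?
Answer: 10609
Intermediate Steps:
N = -96 (N = (2*(-4*(-4) - 4))*(0 - 4) = (2*(16 - 4))*(-4) = (2*12)*(-4) = 24*(-4) = -96)
(a(-7, -7) + N)**2 = (-7 - 96)**2 = (-103)**2 = 10609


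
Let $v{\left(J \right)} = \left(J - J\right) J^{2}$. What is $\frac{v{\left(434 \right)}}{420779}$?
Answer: $0$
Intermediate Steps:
$v{\left(J \right)} = 0$ ($v{\left(J \right)} = 0 J^{2} = 0$)
$\frac{v{\left(434 \right)}}{420779} = \frac{0}{420779} = 0 \cdot \frac{1}{420779} = 0$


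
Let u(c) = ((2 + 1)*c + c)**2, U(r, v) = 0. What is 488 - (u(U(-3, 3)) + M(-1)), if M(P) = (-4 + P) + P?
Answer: 494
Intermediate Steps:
u(c) = 16*c**2 (u(c) = (3*c + c)**2 = (4*c)**2 = 16*c**2)
M(P) = -4 + 2*P
488 - (u(U(-3, 3)) + M(-1)) = 488 - (16*0**2 + (-4 + 2*(-1))) = 488 - (16*0 + (-4 - 2)) = 488 - (0 - 6) = 488 - 1*(-6) = 488 + 6 = 494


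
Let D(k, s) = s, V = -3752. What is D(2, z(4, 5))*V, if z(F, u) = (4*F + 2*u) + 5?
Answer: -116312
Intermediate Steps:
z(F, u) = 5 + 2*u + 4*F (z(F, u) = (2*u + 4*F) + 5 = 5 + 2*u + 4*F)
D(2, z(4, 5))*V = (5 + 2*5 + 4*4)*(-3752) = (5 + 10 + 16)*(-3752) = 31*(-3752) = -116312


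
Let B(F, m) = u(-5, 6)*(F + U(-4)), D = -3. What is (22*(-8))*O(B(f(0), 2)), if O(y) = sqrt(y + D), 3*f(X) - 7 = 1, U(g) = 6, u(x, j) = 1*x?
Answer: -176*I*sqrt(417)/3 ≈ -1198.0*I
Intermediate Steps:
u(x, j) = x
f(X) = 8/3 (f(X) = 7/3 + (1/3)*1 = 7/3 + 1/3 = 8/3)
B(F, m) = -30 - 5*F (B(F, m) = -5*(F + 6) = -5*(6 + F) = -30 - 5*F)
O(y) = sqrt(-3 + y) (O(y) = sqrt(y - 3) = sqrt(-3 + y))
(22*(-8))*O(B(f(0), 2)) = (22*(-8))*sqrt(-3 + (-30 - 5*8/3)) = -176*sqrt(-3 + (-30 - 40/3)) = -176*sqrt(-3 - 130/3) = -176*I*sqrt(417)/3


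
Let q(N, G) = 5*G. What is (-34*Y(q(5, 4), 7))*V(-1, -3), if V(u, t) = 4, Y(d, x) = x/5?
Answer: -952/5 ≈ -190.40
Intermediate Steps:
Y(d, x) = x/5 (Y(d, x) = x*(⅕) = x/5)
(-34*Y(q(5, 4), 7))*V(-1, -3) = -34*7/5*4 = -238/5*4 = -952/5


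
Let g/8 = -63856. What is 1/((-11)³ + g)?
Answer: -1/512179 ≈ -1.9524e-6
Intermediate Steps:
g = -510848 (g = 8*(-63856) = -510848)
1/((-11)³ + g) = 1/((-11)³ - 510848) = 1/(-1331 - 510848) = 1/(-512179) = -1/512179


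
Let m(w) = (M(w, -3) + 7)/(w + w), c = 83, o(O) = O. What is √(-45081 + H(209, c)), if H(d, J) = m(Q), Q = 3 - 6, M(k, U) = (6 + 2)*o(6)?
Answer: I*√1623246/6 ≈ 212.34*I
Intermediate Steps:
M(k, U) = 48 (M(k, U) = (6 + 2)*6 = 8*6 = 48)
Q = -3
m(w) = 55/(2*w) (m(w) = (48 + 7)/(w + w) = 55/((2*w)) = 55*(1/(2*w)) = 55/(2*w))
H(d, J) = -55/6 (H(d, J) = (55/2)/(-3) = (55/2)*(-⅓) = -55/6)
√(-45081 + H(209, c)) = √(-45081 - 55/6) = √(-270541/6) = I*√1623246/6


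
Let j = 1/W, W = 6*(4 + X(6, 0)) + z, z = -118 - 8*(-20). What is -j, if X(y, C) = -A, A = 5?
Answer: -1/36 ≈ -0.027778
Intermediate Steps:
X(y, C) = -5 (X(y, C) = -1*5 = -5)
z = 42 (z = -118 - 1*(-160) = -118 + 160 = 42)
W = 36 (W = 6*(4 - 5) + 42 = 6*(-1) + 42 = -6 + 42 = 36)
j = 1/36 ≈ 0.027778
-j = -1*1/36 = -1/36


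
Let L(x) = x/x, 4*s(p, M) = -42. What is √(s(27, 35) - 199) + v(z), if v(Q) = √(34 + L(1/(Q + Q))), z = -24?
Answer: √35 + I*√838/2 ≈ 5.9161 + 14.474*I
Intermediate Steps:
s(p, M) = -21/2 (s(p, M) = (¼)*(-42) = -21/2)
L(x) = 1
v(Q) = √35 (v(Q) = √(34 + 1) = √35)
√(s(27, 35) - 199) + v(z) = √(-21/2 - 199) + √35 = √(-419/2) + √35 = I*√838/2 + √35 = √35 + I*√838/2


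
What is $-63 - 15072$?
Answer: $-15135$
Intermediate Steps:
$-63 - 15072 = -15135$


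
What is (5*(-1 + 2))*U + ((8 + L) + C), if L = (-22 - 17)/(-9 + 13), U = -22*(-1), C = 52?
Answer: 641/4 ≈ 160.25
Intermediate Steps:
U = 22
L = -39/4 ≈ -9.7500
(5*(-1 + 2))*U + ((8 + L) + C) = (5*(-1 + 2))*22 + ((8 - 39/4) + 52) = (5*1)*22 + (-7/4 + 52) = 5*22 + 201/4 = 110 + 201/4 = 641/4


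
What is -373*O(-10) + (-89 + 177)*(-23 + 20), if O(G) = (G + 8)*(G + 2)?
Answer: -6232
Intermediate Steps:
O(G) = (2 + G)*(8 + G) (O(G) = (8 + G)*(2 + G) = (2 + G)*(8 + G))
-373*O(-10) + (-89 + 177)*(-23 + 20) = -373*(16 + (-10)**2 + 10*(-10)) + (-89 + 177)*(-23 + 20) = -373*(16 + 100 - 100) + 88*(-3) = -373*16 - 264 = -5968 - 264 = -6232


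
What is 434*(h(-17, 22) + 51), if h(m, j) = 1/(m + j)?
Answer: 111104/5 ≈ 22221.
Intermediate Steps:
h(m, j) = 1/(j + m)
434*(h(-17, 22) + 51) = 434*(1/(22 - 17) + 51) = 434*(1/5 + 51) = 434*(⅕ + 51) = 434*(256/5) = 111104/5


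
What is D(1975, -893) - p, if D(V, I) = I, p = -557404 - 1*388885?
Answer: 945396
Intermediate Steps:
p = -946289 (p = -557404 - 388885 = -946289)
D(1975, -893) - p = -893 - 1*(-946289) = -893 + 946289 = 945396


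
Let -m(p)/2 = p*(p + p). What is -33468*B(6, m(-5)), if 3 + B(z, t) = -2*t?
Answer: -6593196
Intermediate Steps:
m(p) = -4*p² (m(p) = -2*p*(p + p) = -2*p*2*p = -4*p²)
B(z, t) = -3 - 2*t
-33468*B(6, m(-5)) = -33468*(-3 - (-8)*(-5)²) = -33468*(-3 - (-8)*25) = -33468*(-3 - 2*(-100)) = -33468*(-3 + 200) = -33468*197 = -6593196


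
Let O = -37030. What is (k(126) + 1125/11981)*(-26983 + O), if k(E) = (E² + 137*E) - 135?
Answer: -25311384682884/11981 ≈ -2.1126e+9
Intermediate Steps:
k(E) = -135 + E² + 137*E
(k(126) + 1125/11981)*(-26983 + O) = ((-135 + 126² + 137*126) + 1125/11981)*(-26983 - 37030) = ((-135 + 15876 + 17262) + 1125*(1/11981))*(-64013) = (33003 + 1125/11981)*(-64013) = (395410068/11981)*(-64013) = -25311384682884/11981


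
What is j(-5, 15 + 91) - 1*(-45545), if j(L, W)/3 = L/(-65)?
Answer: 592088/13 ≈ 45545.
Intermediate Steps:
j(L, W) = -3*L/65 (j(L, W) = 3*(L/(-65)) = 3*(L*(-1/65)) = 3*(-L/65) = -3*L/65)
j(-5, 15 + 91) - 1*(-45545) = -3/65*(-5) - 1*(-45545) = 3/13 + 45545 = 592088/13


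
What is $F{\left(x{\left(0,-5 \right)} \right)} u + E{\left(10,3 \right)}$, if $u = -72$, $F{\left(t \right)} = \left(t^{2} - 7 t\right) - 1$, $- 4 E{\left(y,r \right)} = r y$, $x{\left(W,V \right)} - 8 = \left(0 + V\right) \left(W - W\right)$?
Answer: $- \frac{1023}{2} \approx -511.5$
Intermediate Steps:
$x{\left(W,V \right)} = 8$ ($x{\left(W,V \right)} = 8 + \left(0 + V\right) \left(W - W\right) = 8 + V 0 = 8 + 0 = 8$)
$E{\left(y,r \right)} = - \frac{r y}{4}$
$F{\left(t \right)} = -1 + t^{2} - 7 t$
$F{\left(x{\left(0,-5 \right)} \right)} u + E{\left(10,3 \right)} = \left(-1 + 8^{2} - 56\right) \left(-72\right) - \frac{3}{4} \cdot 10 = \left(-1 + 64 - 56\right) \left(-72\right) - \frac{15}{2} = 7 \left(-72\right) - \frac{15}{2} = -504 - \frac{15}{2} = - \frac{1023}{2}$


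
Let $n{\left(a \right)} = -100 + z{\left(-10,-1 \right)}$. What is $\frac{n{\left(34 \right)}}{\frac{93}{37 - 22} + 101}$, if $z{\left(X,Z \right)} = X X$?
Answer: $0$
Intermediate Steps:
$z{\left(X,Z \right)} = X^{2}$
$n{\left(a \right)} = 0$ ($n{\left(a \right)} = -100 + \left(-10\right)^{2} = -100 + 100 = 0$)
$\frac{n{\left(34 \right)}}{\frac{93}{37 - 22} + 101} = \frac{0}{\frac{93}{37 - 22} + 101} = \frac{0}{\frac{93}{15} + 101} = \frac{0}{93 \cdot \frac{1}{15} + 101} = \frac{0}{\frac{31}{5} + 101} = \frac{0}{\frac{536}{5}} = 0 \cdot \frac{5}{536} = 0$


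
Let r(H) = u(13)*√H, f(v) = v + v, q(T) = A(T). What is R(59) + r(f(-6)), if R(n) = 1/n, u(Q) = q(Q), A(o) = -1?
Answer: 1/59 - 2*I*√3 ≈ 0.016949 - 3.4641*I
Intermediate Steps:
q(T) = -1
u(Q) = -1
f(v) = 2*v
r(H) = -√H
R(59) + r(f(-6)) = 1/59 - √(2*(-6)) = 1/59 - √(-12) = 1/59 - 2*I*√3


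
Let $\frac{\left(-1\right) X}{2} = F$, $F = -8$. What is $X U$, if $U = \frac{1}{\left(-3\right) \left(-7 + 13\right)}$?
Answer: $- \frac{8}{9} \approx -0.88889$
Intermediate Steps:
$X = 16$ ($X = \left(-2\right) \left(-8\right) = 16$)
$U = - \frac{1}{18}$ ($U = \frac{1}{\left(-3\right) 6} = \frac{1}{-18} = - \frac{1}{18} \approx -0.055556$)
$X U = 16 \left(- \frac{1}{18}\right) = - \frac{8}{9}$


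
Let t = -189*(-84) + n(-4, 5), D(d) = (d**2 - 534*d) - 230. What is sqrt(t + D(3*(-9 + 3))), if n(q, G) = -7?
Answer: 5*sqrt(1023) ≈ 159.92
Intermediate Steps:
D(d) = -230 + d**2 - 534*d
t = 15869 (t = -189*(-84) - 7 = 15876 - 7 = 15869)
sqrt(t + D(3*(-9 + 3))) = sqrt(15869 + (-230 + (3*(-9 + 3))**2 - 1602*(-9 + 3))) = sqrt(15869 + (-230 + (3*(-6))**2 - 1602*(-6))) = sqrt(15869 + (-230 + (-18)**2 - 534*(-18))) = sqrt(15869 + (-230 + 324 + 9612)) = sqrt(15869 + 9706) = sqrt(25575) = 5*sqrt(1023)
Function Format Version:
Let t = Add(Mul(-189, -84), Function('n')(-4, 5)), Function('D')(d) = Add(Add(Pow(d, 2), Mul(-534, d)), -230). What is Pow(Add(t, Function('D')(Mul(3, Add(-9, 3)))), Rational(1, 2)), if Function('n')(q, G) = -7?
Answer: Mul(5, Pow(1023, Rational(1, 2))) ≈ 159.92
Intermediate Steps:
Function('D')(d) = Add(-230, Pow(d, 2), Mul(-534, d))
t = 15869 (t = Add(Mul(-189, -84), -7) = Add(15876, -7) = 15869)
Pow(Add(t, Function('D')(Mul(3, Add(-9, 3)))), Rational(1, 2)) = Pow(Add(15869, Add(-230, Pow(Mul(3, Add(-9, 3)), 2), Mul(-534, Mul(3, Add(-9, 3))))), Rational(1, 2)) = Pow(Add(15869, Add(-230, Pow(Mul(3, -6), 2), Mul(-534, Mul(3, -6)))), Rational(1, 2)) = Pow(Add(15869, Add(-230, Pow(-18, 2), Mul(-534, -18))), Rational(1, 2)) = Pow(Add(15869, Add(-230, 324, 9612)), Rational(1, 2)) = Pow(Add(15869, 9706), Rational(1, 2)) = Pow(25575, Rational(1, 2)) = Mul(5, Pow(1023, Rational(1, 2)))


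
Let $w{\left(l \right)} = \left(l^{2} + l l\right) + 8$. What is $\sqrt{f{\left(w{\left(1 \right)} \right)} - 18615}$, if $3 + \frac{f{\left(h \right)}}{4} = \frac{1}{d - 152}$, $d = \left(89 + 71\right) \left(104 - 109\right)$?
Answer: $\frac{i \sqrt{1055108026}}{238} \approx 136.48 i$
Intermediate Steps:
$d = -800$ ($d = 160 \left(-5\right) = -800$)
$w{\left(l \right)} = 8 + 2 l^{2}$ ($w{\left(l \right)} = \left(l^{2} + l^{2}\right) + 8 = 2 l^{2} + 8 = 8 + 2 l^{2}$)
$f{\left(h \right)} = - \frac{2857}{238}$ ($f{\left(h \right)} = -12 + \frac{4}{-800 - 152} = -12 + \frac{4}{-952} = -12 + 4 \left(- \frac{1}{952}\right) = -12 - \frac{1}{238} = - \frac{2857}{238}$)
$\sqrt{f{\left(w{\left(1 \right)} \right)} - 18615} = \sqrt{- \frac{2857}{238} - 18615} = \sqrt{- \frac{4433227}{238}} = \frac{i \sqrt{1055108026}}{238}$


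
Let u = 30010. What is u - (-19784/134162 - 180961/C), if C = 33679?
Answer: 67811694377499/2259220999 ≈ 30016.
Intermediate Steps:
u - (-19784/134162 - 180961/C) = 30010 - (-19784/134162 - 180961/33679) = 30010 - (-19784*1/134162 - 180961*1/33679) = 30010 - (-9892/67081 - 180961/33679) = 30010 - 1*(-12472197509/2259220999) = 30010 + 12472197509/2259220999 = 67811694377499/2259220999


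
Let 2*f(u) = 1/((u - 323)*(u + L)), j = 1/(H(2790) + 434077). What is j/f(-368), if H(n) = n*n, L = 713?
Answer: -476790/8218177 ≈ -0.058017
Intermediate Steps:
H(n) = n²
j = 1/8218177 (j = 1/(2790² + 434077) = 1/(7784100 + 434077) = 1/8218177 ≈ 1.2168e-7)
f(u) = 1/(2*(-323 + u)*(713 + u)) (f(u) = 1/(2*(((u - 323)*(u + 713)))) = 1/(2*(((-323 + u)*(713 + u)))) = (1/((-323 + u)*(713 + u)))/2 = 1/(2*(-323 + u)*(713 + u)))
j/f(-368) = 1/(8218177*((1/(2*(-230299 + (-368)² + 390*(-368)))))) = 1/(8218177*((1/(2*(-230299 + 135424 - 143520))))) = 1/(8218177*(((½)/(-238395)))) = 1/(8218177*(((½)*(-1/238395)))) = 1/(8218177*(-1/476790)) = (1/8218177)*(-476790) = -476790/8218177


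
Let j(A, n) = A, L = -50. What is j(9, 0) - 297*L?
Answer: 14859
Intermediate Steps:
j(9, 0) - 297*L = 9 - 297*(-50) = 9 + 14850 = 14859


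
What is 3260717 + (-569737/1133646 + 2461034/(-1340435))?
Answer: 4954912794138233611/1519578776010 ≈ 3.2607e+6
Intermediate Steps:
3260717 + (-569737/1133646 + 2461034/(-1340435)) = 3260717 + (-569737*1/1133646 + 2461034*(-1/1340435)) = 3260717 + (-569737/1133646 - 2461034/1340435) = 3260717 - 3553636765559/1519578776010 = 4954912794138233611/1519578776010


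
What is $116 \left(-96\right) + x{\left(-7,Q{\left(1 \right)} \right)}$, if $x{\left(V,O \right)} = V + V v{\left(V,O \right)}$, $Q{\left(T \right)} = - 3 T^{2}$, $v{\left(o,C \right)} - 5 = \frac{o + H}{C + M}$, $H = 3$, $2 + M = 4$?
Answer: $-11206$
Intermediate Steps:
$M = 2$ ($M = -2 + 4 = 2$)
$v{\left(o,C \right)} = 5 + \frac{3 + o}{2 + C}$ ($v{\left(o,C \right)} = 5 + \frac{o + 3}{C + 2} = 5 + \frac{3 + o}{2 + C}$)
$x{\left(V,O \right)} = V + \frac{V \left(13 + V + 5 O\right)}{2 + O}$ ($x{\left(V,O \right)} = V + V \frac{13 + V + 5 O}{2 + O} = V + \frac{V \left(13 + V + 5 O\right)}{2 + O}$)
$116 \left(-96\right) + x{\left(-7,Q{\left(1 \right)} \right)} = 116 \left(-96\right) - \frac{7 \left(15 - 7 + 6 \left(- 3 \cdot 1^{2}\right)\right)}{2 - 3 \cdot 1^{2}} = -11136 - \frac{7 \left(15 - 7 + 6 \left(\left(-3\right) 1\right)\right)}{2 - 3} = -11136 - \frac{7 \left(15 - 7 + 6 \left(-3\right)\right)}{2 - 3} = -11136 - \frac{7 \left(15 - 7 - 18\right)}{-1} = -11136 - \left(-7\right) \left(-10\right) = -11136 - 70 = -11206$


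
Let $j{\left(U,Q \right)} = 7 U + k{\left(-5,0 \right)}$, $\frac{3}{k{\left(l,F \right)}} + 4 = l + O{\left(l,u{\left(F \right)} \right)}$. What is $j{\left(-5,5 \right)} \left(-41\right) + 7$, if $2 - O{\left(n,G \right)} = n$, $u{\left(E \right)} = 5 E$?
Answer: $\frac{3007}{2} \approx 1503.5$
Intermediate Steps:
$O{\left(n,G \right)} = 2 - n$
$k{\left(l,F \right)} = - \frac{3}{2}$ ($k{\left(l,F \right)} = \frac{3}{-4 + \left(l - \left(-2 + l\right)\right)} = \frac{3}{-4 + 2} = \frac{3}{-2} = 3 \left(- \frac{1}{2}\right) = - \frac{3}{2}$)
$j{\left(U,Q \right)} = - \frac{3}{2} + 7 U$ ($j{\left(U,Q \right)} = 7 U - \frac{3}{2} = - \frac{3}{2} + 7 U$)
$j{\left(-5,5 \right)} \left(-41\right) + 7 = \left(- \frac{3}{2} + 7 \left(-5\right)\right) \left(-41\right) + 7 = \left(- \frac{3}{2} - 35\right) \left(-41\right) + 7 = \left(- \frac{73}{2}\right) \left(-41\right) + 7 = \frac{2993}{2} + 7 = \frac{3007}{2}$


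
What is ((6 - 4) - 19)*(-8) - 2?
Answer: 134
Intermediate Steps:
((6 - 4) - 19)*(-8) - 2 = (2 - 19)*(-8) - 2 = -17*(-8) - 2 = 136 - 2 = 134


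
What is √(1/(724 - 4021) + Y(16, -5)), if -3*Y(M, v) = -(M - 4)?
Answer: √43477539/3297 ≈ 1.9999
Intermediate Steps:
Y(M, v) = -4/3 + M/3 (Y(M, v) = -(-1)*(M - 4)/3 = -(-1)*(-4 + M)/3 = -(4 - M)/3 = -4/3 + M/3)
√(1/(724 - 4021) + Y(16, -5)) = √(1/(724 - 4021) + (-4/3 + (⅓)*16)) = √(1/(-3297) + (-4/3 + 16/3)) = √(-1/3297 + 4) = √(13187/3297) = √43477539/3297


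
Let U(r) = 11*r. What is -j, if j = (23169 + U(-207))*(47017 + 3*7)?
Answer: -982717896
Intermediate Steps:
j = 982717896 (j = (23169 + 11*(-207))*(47017 + 3*7) = (23169 - 2277)*(47017 + 21) = 20892*47038 = 982717896)
-j = -1*982717896 = -982717896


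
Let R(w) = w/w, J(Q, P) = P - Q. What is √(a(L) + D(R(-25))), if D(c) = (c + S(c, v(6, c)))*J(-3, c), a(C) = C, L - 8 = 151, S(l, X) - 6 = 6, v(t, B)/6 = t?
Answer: √211 ≈ 14.526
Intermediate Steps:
v(t, B) = 6*t
S(l, X) = 12 (S(l, X) = 6 + 6 = 12)
L = 159 (L = 8 + 151 = 159)
R(w) = 1
D(c) = (3 + c)*(12 + c) (D(c) = (c + 12)*(c - 1*(-3)) = (12 + c)*(c + 3) = (12 + c)*(3 + c) = (3 + c)*(12 + c))
√(a(L) + D(R(-25))) = √(159 + (3 + 1)*(12 + 1)) = √(159 + 4*13) = √(159 + 52) = √211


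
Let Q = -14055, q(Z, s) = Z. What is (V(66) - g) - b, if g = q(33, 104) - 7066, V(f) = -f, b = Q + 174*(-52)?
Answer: 30070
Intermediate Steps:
b = -23103 (b = -14055 + 174*(-52) = -14055 - 9048 = -23103)
g = -7033 (g = 33 - 7066 = -7033)
(V(66) - g) - b = (-1*66 - 1*(-7033)) - 1*(-23103) = (-66 + 7033) + 23103 = 6967 + 23103 = 30070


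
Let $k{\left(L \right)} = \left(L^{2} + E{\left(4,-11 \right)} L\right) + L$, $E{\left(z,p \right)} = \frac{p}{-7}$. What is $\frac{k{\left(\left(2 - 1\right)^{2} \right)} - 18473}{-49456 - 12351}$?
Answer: $\frac{129286}{432649} \approx 0.29882$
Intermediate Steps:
$E{\left(z,p \right)} = - \frac{p}{7}$ ($E{\left(z,p \right)} = p \left(- \frac{1}{7}\right) = - \frac{p}{7}$)
$k{\left(L \right)} = L^{2} + \frac{18 L}{7}$ ($k{\left(L \right)} = \left(L^{2} + \left(- \frac{1}{7}\right) \left(-11\right) L\right) + L = \left(L^{2} + \frac{11 L}{7}\right) + L = L^{2} + \frac{18 L}{7}$)
$\frac{k{\left(\left(2 - 1\right)^{2} \right)} - 18473}{-49456 - 12351} = \frac{\frac{\left(2 - 1\right)^{2} \left(18 + 7 \left(2 - 1\right)^{2}\right)}{7} - 18473}{-49456 - 12351} = \frac{\frac{1^{2} \left(18 + 7 \cdot 1^{2}\right)}{7} - 18473}{-61807} = \left(\frac{1}{7} \cdot 1 \left(18 + 7 \cdot 1\right) - 18473\right) \left(- \frac{1}{61807}\right) = \left(\frac{1}{7} \cdot 1 \left(18 + 7\right) - 18473\right) \left(- \frac{1}{61807}\right) = \left(\frac{1}{7} \cdot 1 \cdot 25 - 18473\right) \left(- \frac{1}{61807}\right) = \left(\frac{25}{7} - 18473\right) \left(- \frac{1}{61807}\right) = \left(- \frac{129286}{7}\right) \left(- \frac{1}{61807}\right) = \frac{129286}{432649}$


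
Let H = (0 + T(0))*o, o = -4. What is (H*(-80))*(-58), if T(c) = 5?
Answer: -92800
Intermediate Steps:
H = -20 (H = (0 + 5)*(-4) = 5*(-4) = -20)
(H*(-80))*(-58) = -20*(-80)*(-58) = 1600*(-58) = -92800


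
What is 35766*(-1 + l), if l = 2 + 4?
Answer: 178830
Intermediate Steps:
l = 6
35766*(-1 + l) = 35766*(-1 + 6) = 35766*5 = 178830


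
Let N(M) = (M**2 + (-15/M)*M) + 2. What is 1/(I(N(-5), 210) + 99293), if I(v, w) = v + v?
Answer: 1/99317 ≈ 1.0069e-5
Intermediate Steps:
N(M) = -13 + M**2 (N(M) = (M**2 - 15) + 2 = (-15 + M**2) + 2 = -13 + M**2)
I(v, w) = 2*v
1/(I(N(-5), 210) + 99293) = 1/(2*(-13 + (-5)**2) + 99293) = 1/(2*(-13 + 25) + 99293) = 1/(2*12 + 99293) = 1/(24 + 99293) = 1/99317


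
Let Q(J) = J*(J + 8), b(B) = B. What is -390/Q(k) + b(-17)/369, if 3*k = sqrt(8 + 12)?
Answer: 642869/102582 - 2106*sqrt(5)/139 ≈ -27.612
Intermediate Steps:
k = 2*sqrt(5)/3 (k = sqrt(8 + 12)/3 = sqrt(20)/3 = (2*sqrt(5))/3 = 2*sqrt(5)/3 ≈ 1.4907)
Q(J) = J*(8 + J)
-390/Q(k) + b(-17)/369 = -390*3*sqrt(5)/(10*(8 + 2*sqrt(5)/3)) - 17/369 = -390*3*sqrt(5)/(10*(8 + 2*sqrt(5)/3)) - 17*1/369 = -117*sqrt(5)/(8 + 2*sqrt(5)/3) - 17/369 = -17/369 - 117*sqrt(5)/(8 + 2*sqrt(5)/3)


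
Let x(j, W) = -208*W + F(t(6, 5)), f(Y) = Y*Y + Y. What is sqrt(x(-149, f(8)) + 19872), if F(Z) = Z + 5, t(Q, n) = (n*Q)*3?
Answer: sqrt(4991) ≈ 70.647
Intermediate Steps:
t(Q, n) = 3*Q*n (t(Q, n) = (Q*n)*3 = 3*Q*n)
f(Y) = Y + Y**2 (f(Y) = Y**2 + Y = Y + Y**2)
F(Z) = 5 + Z
x(j, W) = 95 - 208*W (x(j, W) = -208*W + (5 + 3*6*5) = -208*W + (5 + 90) = -208*W + 95 = 95 - 208*W)
sqrt(x(-149, f(8)) + 19872) = sqrt((95 - 1664*(1 + 8)) + 19872) = sqrt((95 - 1664*9) + 19872) = sqrt((95 - 208*72) + 19872) = sqrt((95 - 14976) + 19872) = sqrt(-14881 + 19872) = sqrt(4991)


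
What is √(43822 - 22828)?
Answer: √20994 ≈ 144.89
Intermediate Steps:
√(43822 - 22828) = √20994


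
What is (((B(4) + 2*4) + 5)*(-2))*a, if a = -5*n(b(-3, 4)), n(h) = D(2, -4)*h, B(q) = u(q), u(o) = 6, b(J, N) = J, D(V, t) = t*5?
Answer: 11400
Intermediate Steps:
D(V, t) = 5*t
B(q) = 6
n(h) = -20*h (n(h) = (5*(-4))*h = -20*h)
a = -300 (a = -(-100)*(-3) = -5*60 = -300)
(((B(4) + 2*4) + 5)*(-2))*a = (((6 + 2*4) + 5)*(-2))*(-300) = (((6 + 8) + 5)*(-2))*(-300) = ((14 + 5)*(-2))*(-300) = (19*(-2))*(-300) = -38*(-300) = 11400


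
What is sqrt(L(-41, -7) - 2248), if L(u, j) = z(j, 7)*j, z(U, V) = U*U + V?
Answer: 4*I*sqrt(165) ≈ 51.381*I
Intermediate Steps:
z(U, V) = V + U**2 (z(U, V) = U**2 + V = V + U**2)
L(u, j) = j*(7 + j**2) (L(u, j) = (7 + j**2)*j = j*(7 + j**2))
sqrt(L(-41, -7) - 2248) = sqrt(-7*(7 + (-7)**2) - 2248) = sqrt(-7*(7 + 49) - 2248) = sqrt(-7*56 - 2248) = sqrt(-392 - 2248) = sqrt(-2640) = 4*I*sqrt(165)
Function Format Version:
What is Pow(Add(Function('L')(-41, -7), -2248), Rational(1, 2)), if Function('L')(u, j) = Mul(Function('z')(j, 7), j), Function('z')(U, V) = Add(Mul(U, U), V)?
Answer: Mul(4, I, Pow(165, Rational(1, 2))) ≈ Mul(51.381, I)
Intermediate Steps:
Function('z')(U, V) = Add(V, Pow(U, 2)) (Function('z')(U, V) = Add(Pow(U, 2), V) = Add(V, Pow(U, 2)))
Function('L')(u, j) = Mul(j, Add(7, Pow(j, 2))) (Function('L')(u, j) = Mul(Add(7, Pow(j, 2)), j) = Mul(j, Add(7, Pow(j, 2))))
Pow(Add(Function('L')(-41, -7), -2248), Rational(1, 2)) = Pow(Add(Mul(-7, Add(7, Pow(-7, 2))), -2248), Rational(1, 2)) = Pow(Add(Mul(-7, Add(7, 49)), -2248), Rational(1, 2)) = Pow(Add(Mul(-7, 56), -2248), Rational(1, 2)) = Pow(Add(-392, -2248), Rational(1, 2)) = Pow(-2640, Rational(1, 2)) = Mul(4, I, Pow(165, Rational(1, 2)))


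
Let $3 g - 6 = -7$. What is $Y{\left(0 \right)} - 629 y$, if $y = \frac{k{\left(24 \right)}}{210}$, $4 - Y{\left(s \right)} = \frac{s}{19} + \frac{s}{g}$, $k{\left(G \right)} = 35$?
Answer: $- \frac{605}{6} \approx -100.83$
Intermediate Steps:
$g = - \frac{1}{3}$ ($g = 2 + \frac{1}{3} \left(-7\right) = 2 - \frac{7}{3} = - \frac{1}{3} \approx -0.33333$)
$Y{\left(s \right)} = 4 + \frac{56 s}{19}$ ($Y{\left(s \right)} = 4 - \left(\frac{s}{19} + \frac{s}{- \frac{1}{3}}\right) = 4 - \left(s \frac{1}{19} + s \left(-3\right)\right) = 4 - \left(\frac{s}{19} - 3 s\right) = 4 - - \frac{56 s}{19} = 4 + \frac{56 s}{19}$)
$y = \frac{1}{6}$ ($y = \frac{35}{210} = 35 \cdot \frac{1}{210} = \frac{1}{6} \approx 0.16667$)
$Y{\left(0 \right)} - 629 y = \left(4 + \frac{56}{19} \cdot 0\right) - \frac{629}{6} = \left(4 + 0\right) - \frac{629}{6} = 4 - \frac{629}{6} = - \frac{605}{6}$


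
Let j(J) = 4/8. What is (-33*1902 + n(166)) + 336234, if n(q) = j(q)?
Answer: 546937/2 ≈ 2.7347e+5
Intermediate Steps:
j(J) = ½ (j(J) = 4*(⅛) = ½)
n(q) = ½
(-33*1902 + n(166)) + 336234 = (-33*1902 + ½) + 336234 = (-62766 + ½) + 336234 = -125531/2 + 336234 = 546937/2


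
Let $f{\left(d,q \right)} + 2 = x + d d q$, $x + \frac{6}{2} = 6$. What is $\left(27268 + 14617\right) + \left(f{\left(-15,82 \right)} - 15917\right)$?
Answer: $44419$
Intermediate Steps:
$x = 3$ ($x = -3 + 6 = 3$)
$f{\left(d,q \right)} = 1 + q d^{2}$ ($f{\left(d,q \right)} = -2 + \left(3 + d d q\right) = -2 + \left(3 + d^{2} q\right) = -2 + \left(3 + q d^{2}\right) = 1 + q d^{2}$)
$\left(27268 + 14617\right) + \left(f{\left(-15,82 \right)} - 15917\right) = \left(27268 + 14617\right) + \left(\left(1 + 82 \left(-15\right)^{2}\right) - 15917\right) = 41885 + \left(\left(1 + 82 \cdot 225\right) - 15917\right) = 41885 + \left(\left(1 + 18450\right) - 15917\right) = 41885 + \left(18451 - 15917\right) = 41885 + 2534 = 44419$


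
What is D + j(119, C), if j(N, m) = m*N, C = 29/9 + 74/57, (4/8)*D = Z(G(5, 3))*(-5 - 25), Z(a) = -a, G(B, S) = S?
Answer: 122767/171 ≈ 717.94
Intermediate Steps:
D = 180 (D = 2*((-1*3)*(-5 - 25)) = 2*(-3*(-30)) = 2*90 = 180)
C = 773/171 (C = 29*(⅑) + 74*(1/57) = 29/9 + 74/57 = 773/171 ≈ 4.5205)
j(N, m) = N*m
D + j(119, C) = 180 + 119*(773/171) = 180 + 91987/171 = 122767/171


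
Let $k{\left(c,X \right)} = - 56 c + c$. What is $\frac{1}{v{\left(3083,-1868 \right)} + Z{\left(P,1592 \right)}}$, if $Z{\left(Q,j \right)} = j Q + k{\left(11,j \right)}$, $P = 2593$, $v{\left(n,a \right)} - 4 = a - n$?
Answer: $\frac{1}{4122504} \approx 2.4257 \cdot 10^{-7}$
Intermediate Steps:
$v{\left(n,a \right)} = 4 + a - n$ ($v{\left(n,a \right)} = 4 + \left(a - n\right) = 4 + a - n$)
$k{\left(c,X \right)} = - 55 c$
$Z{\left(Q,j \right)} = -605 + Q j$ ($Z{\left(Q,j \right)} = j Q - 605 = Q j - 605 = -605 + Q j$)
$\frac{1}{v{\left(3083,-1868 \right)} + Z{\left(P,1592 \right)}} = \frac{1}{\left(4 - 1868 - 3083\right) + \left(-605 + 2593 \cdot 1592\right)} = \frac{1}{\left(4 - 1868 - 3083\right) + \left(-605 + 4128056\right)} = \frac{1}{-4947 + 4127451} = \frac{1}{4122504}$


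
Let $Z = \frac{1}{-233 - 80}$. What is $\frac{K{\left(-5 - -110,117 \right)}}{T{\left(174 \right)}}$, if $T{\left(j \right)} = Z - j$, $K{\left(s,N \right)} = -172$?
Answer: $\frac{53836}{54463} \approx 0.98849$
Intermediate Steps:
$Z = - \frac{1}{313}$ ($Z = \frac{1}{-313} = - \frac{1}{313} \approx -0.0031949$)
$T{\left(j \right)} = - \frac{1}{313} - j$
$\frac{K{\left(-5 - -110,117 \right)}}{T{\left(174 \right)}} = - \frac{172}{- \frac{1}{313} - 174} = - \frac{172}{- \frac{54463}{313}} = \left(-172\right) \left(- \frac{313}{54463}\right) = \frac{53836}{54463}$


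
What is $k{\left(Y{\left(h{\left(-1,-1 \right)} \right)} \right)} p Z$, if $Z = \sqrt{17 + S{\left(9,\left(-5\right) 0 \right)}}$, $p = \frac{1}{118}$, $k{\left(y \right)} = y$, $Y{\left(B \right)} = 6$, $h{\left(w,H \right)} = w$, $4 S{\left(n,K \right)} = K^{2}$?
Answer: $\frac{3 \sqrt{17}}{59} \approx 0.20965$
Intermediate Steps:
$S{\left(n,K \right)} = \frac{K^{2}}{4}$
$p = \frac{1}{118} \approx 0.0084746$
$Z = \sqrt{17}$ ($Z = \sqrt{17 + \frac{\left(\left(-5\right) 0\right)^{2}}{4}} = \sqrt{17 + \frac{0^{2}}{4}} = \sqrt{17 + \frac{1}{4} \cdot 0} = \sqrt{17 + 0} = \sqrt{17} \approx 4.1231$)
$k{\left(Y{\left(h{\left(-1,-1 \right)} \right)} \right)} p Z = 6 \cdot \frac{1}{118} \sqrt{17} = \frac{3 \sqrt{17}}{59}$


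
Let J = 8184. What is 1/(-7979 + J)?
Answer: 1/205 ≈ 0.0048781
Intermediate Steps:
1/(-7979 + J) = 1/(-7979 + 8184) = 1/205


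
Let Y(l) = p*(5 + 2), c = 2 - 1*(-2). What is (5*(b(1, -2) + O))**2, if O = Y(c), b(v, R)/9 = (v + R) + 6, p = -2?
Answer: 24025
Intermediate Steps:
c = 4 (c = 2 + 2 = 4)
Y(l) = -14 (Y(l) = -2*(5 + 2) = -2*7 = -14)
b(v, R) = 54 + 9*R + 9*v (b(v, R) = 9*((v + R) + 6) = 9*((R + v) + 6) = 9*(6 + R + v) = 54 + 9*R + 9*v)
O = -14
(5*(b(1, -2) + O))**2 = (5*((54 + 9*(-2) + 9*1) - 14))**2 = (5*((54 - 18 + 9) - 14))**2 = (5*(45 - 14))**2 = (5*31)**2 = 155**2 = 24025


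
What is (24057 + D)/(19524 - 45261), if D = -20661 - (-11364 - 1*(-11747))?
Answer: -131/1119 ≈ -0.11707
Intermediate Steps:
D = -21044 (D = -20661 - (-11364 + 11747) = -20661 - 1*383 = -20661 - 383 = -21044)
(24057 + D)/(19524 - 45261) = (24057 - 21044)/(19524 - 45261) = 3013/(-25737) = 3013*(-1/25737) = -131/1119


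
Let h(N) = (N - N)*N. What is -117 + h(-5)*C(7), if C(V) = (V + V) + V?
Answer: -117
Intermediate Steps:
C(V) = 3*V (C(V) = 2*V + V = 3*V)
h(N) = 0 (h(N) = 0*N = 0)
-117 + h(-5)*C(7) = -117 + 0*(3*7) = -117 + 0*21 = -117 + 0 = -117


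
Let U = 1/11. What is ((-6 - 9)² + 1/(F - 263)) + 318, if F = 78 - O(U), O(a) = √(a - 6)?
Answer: 40891837/75308 + I*√715/376540 ≈ 542.99 + 7.1014e-5*I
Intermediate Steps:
U = 1/11 ≈ 0.090909
O(a) = √(-6 + a)
F = 78 - I*√715/11 (F = 78 - √(-6 + 1/11) = 78 - √(-65/11) = 78 - I*√715/11 ≈ 78.0 - 2.4309*I)
((-6 - 9)² + 1/(F - 263)) + 318 = ((-6 - 9)² + 1/((78 - I*√715/11) - 263)) + 318 = ((-15)² + 1/(-185 - I*√715/11)) + 318 = (225 + 1/(-185 - I*√715/11)) + 318 = 543 + 1/(-185 - I*√715/11)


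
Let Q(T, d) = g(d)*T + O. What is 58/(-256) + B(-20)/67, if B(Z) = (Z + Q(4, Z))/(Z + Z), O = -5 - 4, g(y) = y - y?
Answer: -9251/42880 ≈ -0.21574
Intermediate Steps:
g(y) = 0
O = -9
Q(T, d) = -9 (Q(T, d) = 0*T - 9 = 0 - 9 = -9)
B(Z) = (-9 + Z)/(2*Z) (B(Z) = (Z - 9)/(Z + Z) = (-9 + Z)/((2*Z)) = (-9 + Z)*(1/(2*Z)) = (-9 + Z)/(2*Z))
58/(-256) + B(-20)/67 = 58/(-256) + ((1/2)*(-9 - 20)/(-20))/67 = 58*(-1/256) + ((1/2)*(-1/20)*(-29))*(1/67) = -29/128 + (29/40)*(1/67) = -29/128 + 29/2680 = -9251/42880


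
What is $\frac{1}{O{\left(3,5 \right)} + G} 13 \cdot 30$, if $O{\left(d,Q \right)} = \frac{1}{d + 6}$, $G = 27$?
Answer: $\frac{1755}{122} \approx 14.385$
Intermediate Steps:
$O{\left(d,Q \right)} = \frac{1}{6 + d}$
$\frac{1}{O{\left(3,5 \right)} + G} 13 \cdot 30 = \frac{1}{\frac{1}{6 + 3} + 27} \cdot 13 \cdot 30 = \frac{1}{\frac{1}{9} + 27} \cdot 13 \cdot 30 = \frac{1}{\frac{244}{9}} \cdot 13 \cdot 30 = \frac{9}{244} \cdot 13 \cdot 30 = \frac{117}{244} \cdot 30 = \frac{1755}{122}$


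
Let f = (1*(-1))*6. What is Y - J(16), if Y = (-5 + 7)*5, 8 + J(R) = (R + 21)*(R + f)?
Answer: -352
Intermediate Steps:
f = -6 (f = -1*6 = -6)
J(R) = -8 + (-6 + R)*(21 + R) (J(R) = -8 + (R + 21)*(R - 6) = -8 + (21 + R)*(-6 + R) = -8 + (-6 + R)*(21 + R))
Y = 10 (Y = 2*5 = 10)
Y - J(16) = 10 - (-134 + 16² + 15*16) = 10 - (-134 + 256 + 240) = 10 - 1*362 = 10 - 362 = -352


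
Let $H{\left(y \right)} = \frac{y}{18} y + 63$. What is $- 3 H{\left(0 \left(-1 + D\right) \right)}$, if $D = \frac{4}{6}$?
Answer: $-189$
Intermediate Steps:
$D = \frac{2}{3}$ ($D = 4 \cdot \frac{1}{6} = \frac{2}{3} \approx 0.66667$)
$H{\left(y \right)} = 63 + \frac{y^{2}}{18}$ ($H{\left(y \right)} = y \frac{1}{18} y + 63 = \frac{y}{18} y + 63 = \frac{y^{2}}{18} + 63 = 63 + \frac{y^{2}}{18}$)
$- 3 H{\left(0 \left(-1 + D\right) \right)} = - 3 \left(63 + \frac{\left(0 \left(-1 + \frac{2}{3}\right)\right)^{2}}{18}\right) = - 3 \left(63 + \frac{\left(0 \left(- \frac{1}{3}\right)\right)^{2}}{18}\right) = - 3 \left(63 + \frac{0^{2}}{18}\right) = - 3 \left(63 + \frac{1}{18} \cdot 0\right) = - 3 \left(63 + 0\right) = \left(-3\right) 63 = -189$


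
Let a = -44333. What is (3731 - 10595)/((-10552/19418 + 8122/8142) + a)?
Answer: 135650963448/876129452117 ≈ 0.15483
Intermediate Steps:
(3731 - 10595)/((-10552/19418 + 8122/8142) + a) = (3731 - 10595)/((-10552/19418 + 8122/8142) - 44333) = -6864/((-10552*1/19418 + 8122*(1/8142)) - 44333) = -6864/((-5276/9709 + 4061/4071) - 44333) = -6864/(17949653/39525339 - 44333) = -6864/(-1752258904234/39525339) = -6864*(-39525339/1752258904234) = 135650963448/876129452117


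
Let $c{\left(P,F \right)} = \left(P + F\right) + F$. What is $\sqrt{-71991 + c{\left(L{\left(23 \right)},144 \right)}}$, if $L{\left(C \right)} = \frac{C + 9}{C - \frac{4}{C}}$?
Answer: $\frac{i \sqrt{790510119}}{105} \approx 267.77 i$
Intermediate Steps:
$L{\left(C \right)} = \frac{9 + C}{C - \frac{4}{C}}$
$c{\left(P,F \right)} = P + 2 F$ ($c{\left(P,F \right)} = \left(F + P\right) + F = P + 2 F$)
$\sqrt{-71991 + c{\left(L{\left(23 \right)},144 \right)}} = \sqrt{-71991 + \left(\frac{23 \left(9 + 23\right)}{-4 + 23^{2}} + 2 \cdot 144\right)} = \sqrt{-71991 + \left(23 \frac{1}{-4 + 529} \cdot 32 + 288\right)} = \sqrt{-71991 + \left(23 \cdot \frac{1}{525} \cdot 32 + 288\right)} = \sqrt{-71991 + \left(\frac{736}{525} + 288\right)} = \sqrt{-71991 + \frac{151936}{525}} = \sqrt{- \frac{37643339}{525}} = \frac{i \sqrt{790510119}}{105}$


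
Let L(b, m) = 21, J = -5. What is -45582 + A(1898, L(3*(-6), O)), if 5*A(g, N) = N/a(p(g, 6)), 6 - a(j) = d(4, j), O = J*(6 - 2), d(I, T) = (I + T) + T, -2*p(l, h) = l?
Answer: -433028979/9500 ≈ -45582.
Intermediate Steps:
p(l, h) = -l/2
d(I, T) = I + 2*T
O = -20 (O = -5*(6 - 2) = -5*4 = -20)
a(j) = 2 - 2*j (a(j) = 6 - (4 + 2*j) = 6 + (-4 - 2*j) = 2 - 2*j)
A(g, N) = N/(5*(2 + g)) (A(g, N) = (N/(2 - (-1)*g))/5 = (N/(2 + g))/5 = N/(5*(2 + g)))
-45582 + A(1898, L(3*(-6), O)) = -45582 + (⅕)*21/(2 + 1898) = -45582 + (⅕)*21/1900 = -45582 + (⅕)*21*(1/1900) = -45582 + 21/9500 = -433028979/9500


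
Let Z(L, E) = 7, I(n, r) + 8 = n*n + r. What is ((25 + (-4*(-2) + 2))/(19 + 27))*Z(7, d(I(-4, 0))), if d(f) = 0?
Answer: 245/46 ≈ 5.3261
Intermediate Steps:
I(n, r) = -8 + r + n**2 (I(n, r) = -8 + (n*n + r) = -8 + (n**2 + r) = -8 + (r + n**2) = -8 + r + n**2)
((25 + (-4*(-2) + 2))/(19 + 27))*Z(7, d(I(-4, 0))) = ((25 + (-4*(-2) + 2))/(19 + 27))*7 = ((25 + (8 + 2))/46)*7 = ((25 + 10)*(1/46))*7 = (35*(1/46))*7 = (35/46)*7 = 245/46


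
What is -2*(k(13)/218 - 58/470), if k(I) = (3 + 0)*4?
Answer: 3502/25615 ≈ 0.13672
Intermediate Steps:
k(I) = 12 (k(I) = 3*4 = 12)
-2*(k(13)/218 - 58/470) = -2*(12/218 - 58/470) = -2*(12*(1/218) - 58*1/470) = -2*(6/109 - 29/235) = -2*(-1751/25615) = 3502/25615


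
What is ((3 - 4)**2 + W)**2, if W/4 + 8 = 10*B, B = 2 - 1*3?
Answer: 5041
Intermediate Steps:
B = -1 (B = 2 - 3 = -1)
W = -72 (W = -32 + 4*(10*(-1)) = -32 + 4*(-10) = -32 - 40 = -72)
((3 - 4)**2 + W)**2 = ((3 - 4)**2 - 72)**2 = ((-1)**2 - 72)**2 = (1 - 72)**2 = (-71)**2 = 5041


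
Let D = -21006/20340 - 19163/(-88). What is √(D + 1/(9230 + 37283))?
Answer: √289779234665125495290/1156313180 ≈ 14.722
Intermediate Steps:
D = 10775747/49720 (D = -21006*1/20340 - 19163*(-1/88) = -1167/1130 + 19163/88 = 10775747/49720 ≈ 216.73)
√(D + 1/(9230 + 37283)) = √(10775747/49720 + 1/(9230 + 37283)) = √(10775747/49720 + 1/46513) = √(501212369931/2312626360) = √289779234665125495290/1156313180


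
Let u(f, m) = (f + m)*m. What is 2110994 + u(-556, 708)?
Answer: 2218610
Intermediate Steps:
u(f, m) = m*(f + m)
2110994 + u(-556, 708) = 2110994 + 708*(-556 + 708) = 2110994 + 708*152 = 2110994 + 107616 = 2218610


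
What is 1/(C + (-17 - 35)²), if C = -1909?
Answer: 1/795 ≈ 0.0012579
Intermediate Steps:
1/(C + (-17 - 35)²) = 1/(-1909 + (-17 - 35)²) = 1/(-1909 + (-52)²) = 1/(-1909 + 2704) = 1/795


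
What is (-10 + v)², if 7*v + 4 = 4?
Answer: 100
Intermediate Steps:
v = 0 (v = -4/7 + (⅐)*4 = -4/7 + 4/7 = 0)
(-10 + v)² = (-10 + 0)² = (-10)² = 100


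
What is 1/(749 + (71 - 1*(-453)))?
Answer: 1/1273 ≈ 0.00078555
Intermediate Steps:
1/(749 + (71 - 1*(-453))) = 1/(749 + (71 + 453)) = 1/(749 + 524) = 1/1273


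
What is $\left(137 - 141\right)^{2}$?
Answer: $16$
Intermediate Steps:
$\left(137 - 141\right)^{2} = \left(-4\right)^{2} = 16$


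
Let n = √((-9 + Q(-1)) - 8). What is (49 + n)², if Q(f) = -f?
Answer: 2385 + 392*I ≈ 2385.0 + 392.0*I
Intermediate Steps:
n = 4*I (n = √((-9 - 1*(-1)) - 8) = √((-9 + 1) - 8) = √(-8 - 8) = √(-16) = 4*I ≈ 4.0*I)
(49 + n)² = (49 + 4*I)²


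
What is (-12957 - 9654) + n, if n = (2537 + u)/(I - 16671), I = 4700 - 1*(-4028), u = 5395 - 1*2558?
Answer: -179604547/7943 ≈ -22612.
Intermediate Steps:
u = 2837 (u = 5395 - 2558 = 2837)
I = 8728 (I = 4700 + 4028 = 8728)
n = -5374/7943 (n = (2537 + 2837)/(8728 - 16671) = 5374/(-7943) = 5374*(-1/7943) = -5374/7943 ≈ -0.67657)
(-12957 - 9654) + n = (-12957 - 9654) - 5374/7943 = -22611 - 5374/7943 = -179604547/7943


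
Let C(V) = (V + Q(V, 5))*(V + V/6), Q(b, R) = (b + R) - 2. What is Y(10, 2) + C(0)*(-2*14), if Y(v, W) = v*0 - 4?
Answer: -4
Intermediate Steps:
Q(b, R) = -2 + R + b (Q(b, R) = (R + b) - 2 = -2 + R + b)
Y(v, W) = -4 (Y(v, W) = 0 - 4 = -4)
C(V) = 7*V*(3 + 2*V)/6 (C(V) = (V + (-2 + 5 + V))*(V + V/6) = (V + (3 + V))*(V + V*(⅙)) = (3 + 2*V)*(V + V/6) = (3 + 2*V)*(7*V/6) = 7*V*(3 + 2*V)/6)
Y(10, 2) + C(0)*(-2*14) = -4 + ((7/6)*0*(3 + 2*0))*(-2*14) = -4 + ((7/6)*0*(3 + 0))*(-28) = -4 + ((7/6)*0*3)*(-28) = -4 + 0*(-28) = -4 + 0 = -4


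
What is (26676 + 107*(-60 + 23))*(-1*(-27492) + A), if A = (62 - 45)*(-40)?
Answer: 609088204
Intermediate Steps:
A = -680 (A = 17*(-40) = -680)
(26676 + 107*(-60 + 23))*(-1*(-27492) + A) = (26676 + 107*(-60 + 23))*(-1*(-27492) - 680) = (26676 + 107*(-37))*(27492 - 680) = (26676 - 3959)*26812 = 22717*26812 = 609088204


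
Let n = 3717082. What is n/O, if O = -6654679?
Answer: -3717082/6654679 ≈ -0.55857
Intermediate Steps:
n/O = 3717082/(-6654679) = 3717082*(-1/6654679) = -3717082/6654679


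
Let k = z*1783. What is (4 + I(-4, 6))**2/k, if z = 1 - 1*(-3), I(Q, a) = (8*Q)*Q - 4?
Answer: 4096/1783 ≈ 2.2973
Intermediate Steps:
I(Q, a) = -4 + 8*Q**2 (I(Q, a) = 8*Q**2 - 4 = -4 + 8*Q**2)
z = 4 (z = 1 + 3 = 4)
k = 7132 (k = 4*1783 = 7132)
(4 + I(-4, 6))**2/k = (4 + (-4 + 8*(-4)**2))**2/7132 = (4 + (-4 + 8*16))**2*(1/7132) = (4 + (-4 + 128))**2*(1/7132) = (4 + 124)**2*(1/7132) = 128**2*(1/7132) = 16384*(1/7132) = 4096/1783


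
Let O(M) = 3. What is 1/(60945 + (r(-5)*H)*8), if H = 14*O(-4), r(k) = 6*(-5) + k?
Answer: 1/49185 ≈ 2.0331e-5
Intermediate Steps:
r(k) = -30 + k
H = 42 (H = 14*3 = 42)
1/(60945 + (r(-5)*H)*8) = 1/(60945 + ((-30 - 5)*42)*8) = 1/(60945 - 35*42*8) = 1/(60945 - 1470*8) = 1/(60945 - 11760) = 1/49185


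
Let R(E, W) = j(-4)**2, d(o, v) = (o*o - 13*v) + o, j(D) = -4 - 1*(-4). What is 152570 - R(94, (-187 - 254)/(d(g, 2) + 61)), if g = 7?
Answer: 152570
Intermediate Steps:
j(D) = 0 (j(D) = -4 + 4 = 0)
d(o, v) = o + o**2 - 13*v (d(o, v) = (o**2 - 13*v) + o = o + o**2 - 13*v)
R(E, W) = 0 (R(E, W) = 0**2 = 0)
152570 - R(94, (-187 - 254)/(d(g, 2) + 61)) = 152570 - 1*0 = 152570 + 0 = 152570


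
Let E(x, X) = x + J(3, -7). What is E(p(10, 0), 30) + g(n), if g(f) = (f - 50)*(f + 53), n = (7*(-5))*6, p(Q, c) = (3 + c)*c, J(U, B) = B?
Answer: 40813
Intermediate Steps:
p(Q, c) = c*(3 + c)
n = -210 (n = -35*6 = -210)
E(x, X) = -7 + x (E(x, X) = x - 7 = -7 + x)
g(f) = (-50 + f)*(53 + f)
E(p(10, 0), 30) + g(n) = (-7 + 0*(3 + 0)) + (-2650 + (-210)² + 3*(-210)) = (-7 + 0*3) + (-2650 + 44100 - 630) = (-7 + 0) + 40820 = -7 + 40820 = 40813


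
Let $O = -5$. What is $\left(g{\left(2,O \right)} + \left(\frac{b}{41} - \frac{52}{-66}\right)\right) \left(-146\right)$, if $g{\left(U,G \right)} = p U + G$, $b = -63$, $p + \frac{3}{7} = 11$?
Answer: $- \frac{21286508}{9471} \approx -2247.5$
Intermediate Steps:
$p = \frac{74}{7}$ ($p = - \frac{3}{7} + 11 = \frac{74}{7} \approx 10.571$)
$g{\left(U,G \right)} = G + \frac{74 U}{7}$ ($g{\left(U,G \right)} = \frac{74 U}{7} + G = G + \frac{74 U}{7}$)
$\left(g{\left(2,O \right)} + \left(\frac{b}{41} - \frac{52}{-66}\right)\right) \left(-146\right) = \left(\left(-5 + \frac{74}{7} \cdot 2\right) - \left(- \frac{26}{33} + \frac{63}{41}\right)\right) \left(-146\right) = \left(\left(-5 + \frac{148}{7}\right) - \frac{1013}{1353}\right) \left(-146\right) = \left(\frac{113}{7} + \left(- \frac{63}{41} + \frac{26}{33}\right)\right) \left(-146\right) = \left(\frac{113}{7} - \frac{1013}{1353}\right) \left(-146\right) = \frac{145798}{9471} \left(-146\right) = - \frac{21286508}{9471}$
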